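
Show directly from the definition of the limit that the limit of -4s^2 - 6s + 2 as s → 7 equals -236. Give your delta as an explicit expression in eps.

Suppose eps > 0. We want delta > 0 such that 0 < |s − 7| < delta implies |(-4s^2 - 6s + 2) + 236| < eps.
(-4s^2 - 6s + 2) + 236 = -4s^2 - 6s + 238 = (s − 7)(-4s - 34).
So |(-4s^2 - 6s + 2) + 236| = |s − 7|·|-4s - 34|.
Require delta ≤ 2. Then |s − 7| < 2 gives |s| < 9, and by the triangle inequality |-4s - 34| ≤ 4·9 + 34 = 70.
Hence |(-4s^2 - 6s + 2) + 236| ≤ 70|s − 7| < eps provided |s − 7| < eps/70.
Take delta = min(2, eps/70). Then 0 < |s − 7| < delta gives both |s − 7| < 2 and |s − 7| < eps/70, so |(-4s^2 - 6s + 2) + 236| < eps.

delta = min(2, eps/70)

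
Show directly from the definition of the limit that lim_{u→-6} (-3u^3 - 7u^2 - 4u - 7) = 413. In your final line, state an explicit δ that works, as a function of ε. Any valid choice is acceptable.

Fix ε > 0. We want δ > 0 such that 0 < |u + 6| < δ implies |(-3u^3 - 7u^2 - 4u - 7) − 413| < ε.
(-3u^3 - 7u^2 - 4u - 7) − 413 = -3u^3 - 7u^2 - 4u - 420 = (u + 6)(-3u^2 + 11u - 70).
So |(-3u^3 - 7u^2 - 4u - 7) − 413| = |u + 6|·|-3u^2 + 11u - 70|.
Require δ ≤ 1. Then |u + 6| < 1 gives |u| < 7, and by the triangle inequality |-3u^2 + 11u - 70| ≤ 3·7^2 + 11·7 + 70 = 294.
Hence |(-3u^3 - 7u^2 - 4u - 7) − 413| ≤ 294|u + 6| < ε provided |u + 6| < ε/294.
Take δ = min(1, ε/294). Then 0 < |u + 6| < δ gives both |u + 6| < 1 and |u + 6| < ε/294, so |(-3u^3 - 7u^2 - 4u - 7) − 413| < ε.

δ = min(1, ε/294)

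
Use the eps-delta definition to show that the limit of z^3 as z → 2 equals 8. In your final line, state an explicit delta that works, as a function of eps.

delta = min(1, eps/19)

Suppose eps > 0. We seek delta > 0 with 0 < |z − 2| < delta ⇒ |z^3 − 8| < eps.
Factor: z^3 − 8 = (z − 2)(z^2 + 2z + 4), so |z^3 − 8| = |z − 2|·|z^2 + 2z + 4|.
Restrict delta ≤ 1. Then |z − 2| < 1 gives |z| < 3, so by the triangle inequality |z^2 + 2z + 4| ≤ 3^2 + 2·3 + 4 = 19.
Hence |z^3 − 8| ≤ 19|z − 2|, which is < eps once |z − 2| < eps/19.
Take delta = min(1, eps/19). If 0 < |z − 2| < delta then both bounds hold and |z^3 − 8| ≤ 19|z − 2| < 19·(eps/19) = eps.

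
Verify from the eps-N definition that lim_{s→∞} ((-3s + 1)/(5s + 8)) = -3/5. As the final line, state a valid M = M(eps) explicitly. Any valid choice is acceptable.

M = (29/25)/eps

Let eps > 0. We seek M > 0 such that s > M implies |(-3s + 1)/(5s + 8) + 3/5| < eps.
(-3s + 1)/(5s + 8) + 3/5 = (5(-3s + 1) − (-3)(5s + 8)) / (5(5s + 8)) = 29/(5(5s + 8)).
For s > 0 we have 5s + 8 > 5s, so |(-3s + 1)/(5s + 8) + 3/5| = 29/(5(5s + 8)) < 29/(5·5s) = (29/25)/s.
Thus |(-3s + 1)/(5s + 8) + 3/5| < eps whenever s > (29/25)/eps.
Take M = (29/25)/eps. If s > M then |(-3s + 1)/(5s + 8) + 3/5| < (29/25)/s < eps.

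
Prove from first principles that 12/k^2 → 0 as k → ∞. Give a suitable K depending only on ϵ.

Fix ϵ > 0. For k ≥ 1, |12/k^2 − 0| = 12/k^2.
12/k^2 < ϵ ⇔ k^2 > 12/ϵ ⇔ k > (12/ϵ)^{1/2}.
Take K = (12/ϵ)^{1/2}. Then k > K implies 12/k^2 < ϵ.

K = (12/ϵ)^{1/2}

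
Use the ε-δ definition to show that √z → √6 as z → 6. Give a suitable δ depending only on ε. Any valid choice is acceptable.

δ = min(6, √6·ε)

Suppose ε > 0. We want δ > 0 such that 0 < |z − 6| < δ implies |√z − √6| < ε.
Rationalise: √z − √6 = (z − 6)/(√z + √6), so |√z − √6| = |z − 6|/(√z + √6).
Restrict δ ≤ 6 so that |z − 6| < 6 forces z > 0, and then √z + √6 > √6.
Hence |√z − √6| < |z − 6|/√6, which is < ε once |z − 6| < √6·ε.
Take δ = min(6, √6·ε). If 0 < |z − 6| < δ then z > 0 and |√z − √6| < |z − 6|/√6 < ε.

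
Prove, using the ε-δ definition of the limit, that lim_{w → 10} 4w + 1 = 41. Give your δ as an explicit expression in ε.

Let ε > 0. We need δ > 0 so that 0 < |w − 10| < δ implies |(4w + 1) − 41| < ε.
Since (4w + 1) − 41 = 4(w − 10), we have |(4w + 1) − 41| = 4|w − 10|.
So 4|w − 10| < ε exactly when |w − 10| < ε/4.
Choosing δ = ε/4 gives |(4w + 1) − 41| = 4|w − 10| < ε whenever |w − 10| < δ.

δ = ε/4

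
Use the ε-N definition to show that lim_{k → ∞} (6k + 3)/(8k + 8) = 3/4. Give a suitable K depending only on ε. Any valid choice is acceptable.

Let ε > 0. For k ≥ 1, |(6k + 3)/(8k + 8) − (3/4)| = |-24|/(8(8k + 8)) = 24/(8(8k + 8)).
Since 8k + 8 ≥ 8k for k ≥ 1, this is ≤ 24/(8·8k) = (3/8)/k.
So |(6k + 3)/(8k + 8) − (3/4)| < ε whenever k > (3/8)/ε.
Take K = (3/8)/ε. If k > K then |(6k + 3)/(8k + 8) − (3/4)| ≤ (3/8)/k < ε.

K = (3/8)/ε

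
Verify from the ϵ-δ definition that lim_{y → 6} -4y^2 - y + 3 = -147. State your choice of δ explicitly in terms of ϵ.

Suppose ϵ > 0. We want δ > 0 such that 0 < |y − 6| < δ implies |(-4y^2 - y + 3) + 147| < ϵ.
(-4y^2 - y + 3) + 147 = -4y^2 - y + 150 = (y − 6)(-4y - 25).
So |(-4y^2 - y + 3) + 147| = |y − 6|·|-4y - 25|.
Require δ ≤ 1. Then |y − 6| < 1 gives |y| < 7, and by the triangle inequality |-4y - 25| ≤ 4·7 + 25 = 53.
Hence |(-4y^2 - y + 3) + 147| ≤ 53|y − 6| < ϵ provided |y − 6| < ϵ/53.
Choosing δ = min(1, ϵ/53) ensures both conditions, hence |(-4y^2 - y + 3) + 147| < ϵ.

δ = min(1, ϵ/53)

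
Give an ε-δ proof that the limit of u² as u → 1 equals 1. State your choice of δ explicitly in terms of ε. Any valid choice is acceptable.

Fix ε > 0. We seek δ > 0 with 0 < |u − 1| < δ ⇒ |u² − 1| < ε.
Factor: u² − 1 = (u − 1)(u + 1), so |u² − 1| = |u − 1|·|u + 1|.
Impose δ ≤ 1 so that |u| < 2; then |u + 1| ≤ 3.
Hence |u² − 1| ≤ 3|u − 1|, which is < ε once |u − 1| < ε/3.
Take δ = min(1, ε/3). If 0 < |u − 1| < δ then both bounds hold and |u² − 1| ≤ 3|u − 1| < 3·(ε/3) = ε.

δ = min(1, ε/3)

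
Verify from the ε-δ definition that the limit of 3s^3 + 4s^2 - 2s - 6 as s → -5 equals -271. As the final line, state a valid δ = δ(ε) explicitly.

δ = min(2, ε/277)

Let ε > 0. We want δ > 0 such that 0 < |s + 5| < δ implies |(3s^3 + 4s^2 - 2s - 6) + 271| < ε.
(3s^3 + 4s^2 - 2s - 6) + 271 = 3s^3 + 4s^2 - 2s + 265 = (s + 5)(3s^2 - 11s + 53).
So |(3s^3 + 4s^2 - 2s - 6) + 271| = |s + 5|·|3s^2 - 11s + 53|.
Assume first that |s + 5| < 2, so |s| < 7. Then |3s^2 - 11s + 53| ≤ 3·7^2 + 11·7 + 53 = 277.
Hence |(3s^3 + 4s^2 - 2s - 6) + 271| ≤ 277|s + 5| < ε provided |s + 5| < ε/277.
Take δ = min(2, ε/277). Then 0 < |s + 5| < δ gives both |s + 5| < 2 and |s + 5| < ε/277, so |(3s^3 + 4s^2 - 2s - 6) + 271| < ε.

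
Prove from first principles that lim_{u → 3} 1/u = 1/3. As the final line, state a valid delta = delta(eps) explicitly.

Suppose eps > 0. We seek delta > 0 such that 0 < |u − 3| < delta implies |1/u − (1/3)| < eps.
|1/u − (1/3)| = |3 − u|/(3·|u|) = |u − 3|/(3|u|).
Restrict delta ≤ 3/2. Then |u − 3| < 3/2 gives |u| > 3/2, so 3|u| > 9/2.
Then |1/u − (1/3)| < |u − 3|/(9/2), which is < eps when |u − 3| < (9/2)eps.
Take delta = min(3/2, (9/2)eps). Then 0 < |u − 3| < delta gives both |u − 3| < 3/2 and |u − 3| < (9/2)eps, so |1/u − (1/3)| < eps.

delta = min(3/2, (9/2)eps)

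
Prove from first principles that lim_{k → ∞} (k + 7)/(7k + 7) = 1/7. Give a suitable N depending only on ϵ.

Let ϵ > 0 be given. For k ≥ 1, |(k + 7)/(7k + 7) − (1/7)| = |42|/(7(7k + 7)) = 42/(7(7k + 7)).
Since 7k + 7 ≥ 7k for k ≥ 1, this is ≤ 42/(7·7k) = (6/7)/k.
So |(k + 7)/(7k + 7) − (1/7)| < ϵ whenever k > (6/7)/ϵ.
Take N = (6/7)/ϵ. If k > N then |(k + 7)/(7k + 7) − (1/7)| ≤ (6/7)/k < ϵ.

N = (6/7)/ϵ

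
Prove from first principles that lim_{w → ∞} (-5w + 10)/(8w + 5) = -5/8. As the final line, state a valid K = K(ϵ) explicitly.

Suppose ϵ > 0. We seek K > 0 such that w > K implies |(-5w + 10)/(8w + 5) + 5/8| < ϵ.
(-5w + 10)/(8w + 5) + 5/8 = (8(-5w + 10) − (-5)(8w + 5)) / (8(8w + 5)) = 105/(8(8w + 5)).
For w > 0 we have 8w + 5 > 8w, so |(-5w + 10)/(8w + 5) + 5/8| = 105/(8(8w + 5)) < 105/(8·8w) = (105/64)/w.
Thus |(-5w + 10)/(8w + 5) + 5/8| < ϵ whenever w > (105/64)/ϵ.
Take K = (105/64)/ϵ. If w > K then |(-5w + 10)/(8w + 5) + 5/8| < (105/64)/w < ϵ.

K = (105/64)/ϵ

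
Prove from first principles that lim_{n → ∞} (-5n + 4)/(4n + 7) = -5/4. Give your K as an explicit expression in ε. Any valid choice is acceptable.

K = (51/16)/ε

Fix ε > 0. For n ≥ 1, |(-5n + 4)/(4n + 7) + 5/4| = |51|/(4(4n + 7)) = 51/(4(4n + 7)).
Since 4n + 7 ≥ 4n for n ≥ 1, this is ≤ 51/(4·4n) = (51/16)/n.
So |(-5n + 4)/(4n + 7) + 5/4| < ε whenever n > (51/16)/ε.
Take K = (51/16)/ε. If n > K then |(-5n + 4)/(4n + 7) + 5/4| ≤ (51/16)/n < ε.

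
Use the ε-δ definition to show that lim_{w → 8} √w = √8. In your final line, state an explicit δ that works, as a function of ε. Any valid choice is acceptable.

Fix ε > 0. We want δ > 0 such that 0 < |w − 8| < δ implies |√w − √8| < ε.
Rationalise: √w − √8 = (w − 8)/(√w + √8), so |√w − √8| = |w − 8|/(√w + √8).
Restrict δ ≤ 8 so that |w − 8| < 8 forces w > 0, and then √w + √8 > √8.
Hence |√w − √8| < |w − 8|/√8, which is < ε once |w − 8| < √8·ε.
Take δ = min(8, √8·ε). If 0 < |w − 8| < δ then w > 0 and |√w − √8| < |w − 8|/√8 < ε.

δ = min(8, √8·ε)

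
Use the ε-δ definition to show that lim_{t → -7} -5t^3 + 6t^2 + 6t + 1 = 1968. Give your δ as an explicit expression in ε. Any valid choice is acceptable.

Fix ε > 0. We want δ > 0 such that 0 < |t + 7| < δ implies |(-5t^3 + 6t^2 + 6t + 1) − 1968| < ε.
(-5t^3 + 6t^2 + 6t + 1) − 1968 = -5t^3 + 6t^2 + 6t - 1967 = (t + 7)(-5t^2 + 41t - 281).
So |(-5t^3 + 6t^2 + 6t + 1) − 1968| = |t + 7|·|-5t^2 + 41t - 281|.
Require δ ≤ 1. Then |t + 7| < 1 gives |t| < 8, and by the triangle inequality |-5t^2 + 41t - 281| ≤ 5·8^2 + 41·8 + 281 = 929.
Hence |(-5t^3 + 6t^2 + 6t + 1) − 1968| ≤ 929|t + 7| < ε provided |t + 7| < ε/929.
Take δ = min(1, ε/929). Then 0 < |t + 7| < δ gives both |t + 7| < 1 and |t + 7| < ε/929, so |(-5t^3 + 6t^2 + 6t + 1) − 1968| < ε.

δ = min(1, ε/929)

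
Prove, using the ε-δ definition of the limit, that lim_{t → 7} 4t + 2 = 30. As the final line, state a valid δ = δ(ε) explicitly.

Fix ε > 0. We need δ > 0 so that 0 < |t − 7| < δ implies |(4t + 2) − 30| < ε.
|(4t + 2) − 30| = |4t - 28| = 4|t − 7|.
So 4|t − 7| < ε exactly when |t − 7| < ε/4.
Take δ = ε/4. If 0 < |t − 7| < δ then |(4t + 2) − 30| = 4|t − 7| < 4·(ε/4) = ε.

δ = ε/4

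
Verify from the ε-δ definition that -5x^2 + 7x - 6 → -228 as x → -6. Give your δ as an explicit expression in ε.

Let ε > 0 be given. We want δ > 0 such that 0 < |x + 6| < δ implies |(-5x^2 + 7x - 6) + 228| < ε.
(-5x^2 + 7x - 6) + 228 = -5x^2 + 7x + 222 = (x + 6)(-5x + 37).
So |(-5x^2 + 7x - 6) + 228| = |x + 6|·|-5x + 37|.
Require δ ≤ 2. Then |x + 6| < 2 gives |x| < 8, and by the triangle inequality |-5x + 37| ≤ 5·8 + 37 = 77.
Hence |(-5x^2 + 7x - 6) + 228| ≤ 77|x + 6| < ε provided |x + 6| < ε/77.
Take δ = min(2, ε/77). Then 0 < |x + 6| < δ gives both |x + 6| < 2 and |x + 6| < ε/77, so |(-5x^2 + 7x - 6) + 228| < ε.

δ = min(2, ε/77)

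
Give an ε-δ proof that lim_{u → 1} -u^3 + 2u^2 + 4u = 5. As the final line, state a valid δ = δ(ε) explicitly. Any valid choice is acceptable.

Suppose ε > 0. We want δ > 0 such that 0 < |u − 1| < δ implies |(-u^3 + 2u^2 + 4u) − 5| < ε.
(-u^3 + 2u^2 + 4u) − 5 = -u^3 + 2u^2 + 4u - 5 = (u − 1)(-u^2 + u + 5).
So |(-u^3 + 2u^2 + 4u) − 5| = |u − 1|·|-u^2 + u + 5|.
Assume first that |u − 1| < 1, so |u| < 2. Then |-u^2 + u + 5| ≤ 2^2 + 2 + 5 = 11.
Hence |(-u^3 + 2u^2 + 4u) − 5| ≤ 11|u − 1| < ε provided |u − 1| < ε/11.
Choosing δ = min(1, ε/11) ensures both conditions, hence |(-u^3 + 2u^2 + 4u) − 5| < ε.

δ = min(1, ε/11)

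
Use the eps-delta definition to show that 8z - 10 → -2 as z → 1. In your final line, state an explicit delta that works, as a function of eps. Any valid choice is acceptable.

Fix eps > 0. We need delta > 0 so that 0 < |z − 1| < delta implies |(8z - 10) + 2| < eps.
|(8z - 10) + 2| = |8z - 8| = 8|z − 1|.
Thus it suffices that |z − 1| < eps/8.
Choosing delta = eps/8 gives |(8z - 10) + 2| = 8|z − 1| < eps whenever |z − 1| < delta.

delta = eps/8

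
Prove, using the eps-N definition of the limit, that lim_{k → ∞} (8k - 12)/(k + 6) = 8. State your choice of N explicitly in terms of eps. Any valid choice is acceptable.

N = 60/eps

Let eps > 0. For k ≥ 1, |(8k - 12)/(k + 6) − 8| = |-60|/((k + 6)) = 60/((k + 6)).
Since k + 6 ≥ k for k ≥ 1, this is ≤ 60/(k) = 60/k.
So |(8k - 12)/(k + 6) − 8| < eps whenever k > 60/eps.
Take N = 60/eps. If k > N then |(8k - 12)/(k + 6) − 8| ≤ 60/k < eps.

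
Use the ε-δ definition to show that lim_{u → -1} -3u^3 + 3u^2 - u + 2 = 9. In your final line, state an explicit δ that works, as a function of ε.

δ = min(1, ε/31)

Fix ε > 0. We want δ > 0 such that 0 < |u + 1| < δ implies |(-3u^3 + 3u^2 - u + 2) − 9| < ε.
(-3u^3 + 3u^2 - u + 2) − 9 = -3u^3 + 3u^2 - u - 7 = (u + 1)(-3u^2 + 6u - 7).
So |(-3u^3 + 3u^2 - u + 2) − 9| = |u + 1|·|-3u^2 + 6u - 7|.
Require δ ≤ 1. Then |u + 1| < 1 gives |u| < 2, and by the triangle inequality |-3u^2 + 6u - 7| ≤ 3·2^2 + 6·2 + 7 = 31.
Hence |(-3u^3 + 3u^2 - u + 2) − 9| ≤ 31|u + 1| < ε provided |u + 1| < ε/31.
Take δ = min(1, ε/31). Then 0 < |u + 1| < δ gives both |u + 1| < 1 and |u + 1| < ε/31, so |(-3u^3 + 3u^2 - u + 2) − 9| < ε.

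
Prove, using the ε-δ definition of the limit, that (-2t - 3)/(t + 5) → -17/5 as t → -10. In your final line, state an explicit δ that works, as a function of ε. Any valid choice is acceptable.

δ = min(5/2, (25/14)ε)

Let ε > 0 be given. We want δ > 0 with 0 < |t + 10| < δ ⇒ |(-2t - 3)/(t + 5) + 17/5| < ε.
Combining over a common denominator, (-2t - 3)/(t + 5) + 17/5 = [(-2t - 3)·(-5) − 17·(t + 5)] / [(-5)·(t + 5)] = -7(t + 10) / ((-5)(t + 5)).
So |(-2t - 3)/(t + 5) + 17/5| = 7|t + 10| / (5·|t + 5|).
Restrict δ ≤ 5/2. Then |t + 10| < 5/2 gives |t + 5| = |(t + 10) + (-5)| ≥ 5 − 5/2 = 5/2.
Hence |(-2t - 3)/(t + 5) + 17/5| < 7|t + 10|/(5·(5/2)) = (14/25)|t + 10|, which is < ε once |t + 10| < (25/14)ε.
Take δ = min(5/2, (25/14)ε). Then 0 < |t + 10| < δ forces both bounds, so |(-2t - 3)/(t + 5) + 17/5| < ε.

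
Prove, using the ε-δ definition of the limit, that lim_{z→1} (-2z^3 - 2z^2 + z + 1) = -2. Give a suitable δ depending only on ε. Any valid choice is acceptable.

Fix ε > 0. We want δ > 0 such that 0 < |z − 1| < δ implies |(-2z^3 - 2z^2 + z + 1) + 2| < ε.
(-2z^3 - 2z^2 + z + 1) + 2 = -2z^3 - 2z^2 + z + 3 = (z − 1)(-2z^2 - 4z - 3).
So |(-2z^3 - 2z^2 + z + 1) + 2| = |z − 1|·|-2z^2 - 4z - 3|.
Assume first that |z − 1| < 1, so |z| < 2. Then |-2z^2 - 4z - 3| ≤ 2·2^2 + 4·2 + 3 = 19.
Hence |(-2z^3 - 2z^2 + z + 1) + 2| ≤ 19|z − 1| < ε provided |z − 1| < ε/19.
Choosing δ = min(1, ε/19) ensures both conditions, hence |(-2z^3 - 2z^2 + z + 1) + 2| < ε.

δ = min(1, ε/19)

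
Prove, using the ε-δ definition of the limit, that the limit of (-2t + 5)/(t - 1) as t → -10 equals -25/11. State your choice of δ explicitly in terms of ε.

δ = min(11/2, (121/6)ε)

Let ε > 0. We want δ > 0 with 0 < |t + 10| < δ ⇒ |(-2t + 5)/(t - 1) + 25/11| < ε.
Combining over a common denominator, (-2t + 5)/(t - 1) + 25/11 = [(-2t + 5)·(-11) − 25·(t - 1)] / [(-11)·(t - 1)] = -3(t + 10) / ((-11)(t - 1)).
So |(-2t + 5)/(t - 1) + 25/11| = 3|t + 10| / (11·|t − 1|).
Restrict δ ≤ 11/2. Then |t + 10| < 11/2 gives |t − 1| = |(t + 10) + (-11)| ≥ 11 − 11/2 = 11/2.
Hence |(-2t + 5)/(t - 1) + 25/11| < 3|t + 10|/(11·(11/2)) = (6/121)|t + 10|, which is < ε once |t + 10| < (121/6)ε.
Take δ = min(11/2, (121/6)ε). Then 0 < |t + 10| < δ forces both bounds, so |(-2t + 5)/(t - 1) + 25/11| < ε.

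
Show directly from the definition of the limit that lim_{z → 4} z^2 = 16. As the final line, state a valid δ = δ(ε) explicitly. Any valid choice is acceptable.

Let ε > 0 be given. We seek δ > 0 with 0 < |z − 4| < δ ⇒ |z^2 − 16| < ε.
Factor: z^2 − 16 = (z − 4)(z + 4), so |z^2 − 16| = |z − 4|·|z + 4|.
Restrict δ ≤ 1. Then |z − 4| < 1 gives |z| < 5, so by the triangle inequality |z + 4| ≤ 5 + 4 = 9.
Hence |z^2 − 16| ≤ 9|z − 4|, which is < ε once |z − 4| < ε/9.
Take δ = min(1, ε/9). If 0 < |z − 4| < δ then both bounds hold and |z^2 − 16| ≤ 9|z − 4| < 9·(ε/9) = ε.

δ = min(1, ε/9)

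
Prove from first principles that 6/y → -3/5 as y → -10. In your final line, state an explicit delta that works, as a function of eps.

delta = min(5, (25/3)eps)

Let eps > 0. We seek delta > 0 such that 0 < |y + 10| < delta implies |6/y + 3/5| < eps.
|6/y + 3/5| = 6·|-10 − y|/(10·|y|) = 6|y + 10|/(10|y|).
Require delta ≤ 5 so that |y| > 10 − 5 = 5, hence 10|y| > 50.
Then |6/y + 3/5| < 6|y + 10|/50, which is < eps when |y + 10| < (25/3)eps.
Take delta = min(5, (25/3)eps). Then 0 < |y + 10| < delta gives both |y + 10| < 5 and |y + 10| < (25/3)eps, so |6/y + 3/5| < eps.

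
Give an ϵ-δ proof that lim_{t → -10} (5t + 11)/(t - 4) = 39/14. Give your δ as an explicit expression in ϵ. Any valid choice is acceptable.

Let ϵ > 0. We want δ > 0 with 0 < |t + 10| < δ ⇒ |(5t + 11)/(t - 4) − (39/14)| < ϵ.
Combining over a common denominator, (5t + 11)/(t - 4) − (39/14) = [(5t + 11)·(-14) − (-39)·(t - 4)] / [(-14)·(t - 4)] = -31(t + 10) / ((-14)(t - 4)).
So |(5t + 11)/(t - 4) − (39/14)| = 31|t + 10| / (14·|t − 4|).
Restrict δ ≤ 7. Then |t + 10| < 7 gives |t − 4| = |(t + 10) + (-14)| ≥ 14 − 7 = 7.
Hence |(5t + 11)/(t - 4) − (39/14)| < 31|t + 10|/(14·7) = (31/98)|t + 10|, which is < ϵ once |t + 10| < (98/31)ϵ.
Take δ = min(7, (98/31)ϵ). Then 0 < |t + 10| < δ forces both bounds, so |(5t + 11)/(t - 4) − (39/14)| < ϵ.

δ = min(7, (98/31)ϵ)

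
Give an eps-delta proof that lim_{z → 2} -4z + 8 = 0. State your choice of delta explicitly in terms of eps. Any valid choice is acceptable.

delta = eps/4

Let eps > 0. We need delta > 0 so that 0 < |z − 2| < delta implies |(-4z + 8)| < eps.
|(-4z + 8)| = |-4z + 8| = 4|z − 2|.
So 4|z − 2| < eps exactly when |z − 2| < eps/4.
Take delta = eps/4. If 0 < |z − 2| < delta then |(-4z + 8)| = 4|z − 2| < 4·(eps/4) = eps.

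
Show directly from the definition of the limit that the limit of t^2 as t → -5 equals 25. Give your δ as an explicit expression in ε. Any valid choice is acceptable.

δ = min(1, ε/11)

Fix ε > 0. We seek δ > 0 with 0 < |t + 5| < δ ⇒ |t^2 − 25| < ε.
Factor: t^2 − 25 = (t + 5)(t - 5), so |t^2 − 25| = |t + 5|·|t - 5|.
Restrict δ ≤ 1. Then |t + 5| < 1 gives |t| < 6, so by the triangle inequality |t - 5| ≤ 6 + 5 = 11.
Hence |t^2 − 25| ≤ 11|t + 5|, which is < ε once |t + 5| < ε/11.
Take δ = min(1, ε/11). If 0 < |t + 5| < δ then both bounds hold and |t^2 − 25| ≤ 11|t + 5| < 11·(ε/11) = ε.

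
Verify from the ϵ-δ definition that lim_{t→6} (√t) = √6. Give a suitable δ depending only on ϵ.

Suppose ϵ > 0. We want δ > 0 such that 0 < |t − 6| < δ implies |√t − √6| < ϵ.
Rationalise: √t − √6 = (t − 6)/(√t + √6), so |√t − √6| = |t − 6|/(√t + √6).
Restrict δ ≤ 6 so that |t − 6| < 6 forces t > 0, and then √t + √6 > √6.
Hence |√t − √6| < |t − 6|/√6, which is < ϵ once |t − 6| < √6·ϵ.
Take δ = min(6, √6·ϵ). If 0 < |t − 6| < δ then t > 0 and |√t − √6| < |t − 6|/√6 < ϵ.

δ = min(6, √6·ϵ)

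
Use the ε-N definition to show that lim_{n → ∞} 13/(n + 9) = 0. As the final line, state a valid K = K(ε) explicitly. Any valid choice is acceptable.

K = 13/ε

Suppose ε > 0. For n ≥ 1, |13/(n + 9) − 0| = 13/(n + 9) ≤ 13/n.
We need 13/n < ε, i.e. n > 13/ε.
Take K = 13/ε. If n > K then |13/(n + 9)| ≤ 13/n < ε.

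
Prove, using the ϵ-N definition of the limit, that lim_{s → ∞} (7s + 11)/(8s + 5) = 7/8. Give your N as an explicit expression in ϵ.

N = (53/64)/ϵ

Suppose ϵ > 0. We seek N > 0 such that s > N implies |(7s + 11)/(8s + 5) − (7/8)| < ϵ.
(7s + 11)/(8s + 5) − (7/8) = (8(7s + 11) − 7(8s + 5)) / (8(8s + 5)) = 53/(8(8s + 5)).
For s > 0 we have 8s + 5 > 8s, so |(7s + 11)/(8s + 5) − (7/8)| = 53/(8(8s + 5)) < 53/(8·8s) = (53/64)/s.
Thus |(7s + 11)/(8s + 5) − (7/8)| < ϵ whenever s > (53/64)/ϵ.
Take N = (53/64)/ϵ. If s > N then |(7s + 11)/(8s + 5) − (7/8)| < (53/64)/s < ϵ.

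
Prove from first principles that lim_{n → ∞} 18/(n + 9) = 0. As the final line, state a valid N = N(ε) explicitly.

Suppose ε > 0. For n ≥ 1, |18/(n + 9) − 0| = 18/(n + 9) ≤ 18/n.
We need 18/n < ε, i.e. n > 18/ε.
Take N = 18/ε. If n > N then |18/(n + 9)| ≤ 18/n < ε.

N = 18/ε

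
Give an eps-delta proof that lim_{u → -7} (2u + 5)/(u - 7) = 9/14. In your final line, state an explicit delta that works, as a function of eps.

Fix eps > 0. We want delta > 0 with 0 < |u + 7| < delta ⇒ |(2u + 5)/(u - 7) − (9/14)| < eps.
Combining over a common denominator, (2u + 5)/(u - 7) − (9/14) = [(2u + 5)·(-14) − (-9)·(u - 7)] / [(-14)·(u - 7)] = -19(u + 7) / ((-14)(u - 7)).
So |(2u + 5)/(u - 7) − (9/14)| = 19|u + 7| / (14·|u − 7|).
Restrict delta ≤ 7. Then |u + 7| < 7 gives |u − 7| = |(u + 7) + (-14)| ≥ 14 − 7 = 7.
Hence |(2u + 5)/(u - 7) − (9/14)| < 19|u + 7|/(14·7) = (19/98)|u + 7|, which is < eps once |u + 7| < (98/19)eps.
Take delta = min(7, (98/19)eps). Then 0 < |u + 7| < delta forces both bounds, so |(2u + 5)/(u - 7) − (9/14)| < eps.

delta = min(7, (98/19)eps)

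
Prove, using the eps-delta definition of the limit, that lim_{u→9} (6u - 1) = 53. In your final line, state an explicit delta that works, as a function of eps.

delta = eps/6

Let eps > 0. We need delta > 0 so that 0 < |u − 9| < delta implies |(6u - 1) − 53| < eps.
|(6u - 1) − 53| = |6u - 54| = 6|u − 9|.
Thus it suffices that |u − 9| < eps/6.
Take delta = eps/6. If 0 < |u − 9| < delta then |(6u - 1) − 53| = 6|u − 9| < 6·(eps/6) = eps.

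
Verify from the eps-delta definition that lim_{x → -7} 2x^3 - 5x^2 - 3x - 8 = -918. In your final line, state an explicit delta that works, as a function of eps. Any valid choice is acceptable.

Suppose eps > 0. We want delta > 0 such that 0 < |x + 7| < delta implies |(2x^3 - 5x^2 - 3x - 8) + 918| < eps.
(2x^3 - 5x^2 - 3x - 8) + 918 = 2x^3 - 5x^2 - 3x + 910 = (x + 7)(2x^2 - 19x + 130).
So |(2x^3 - 5x^2 - 3x - 8) + 918| = |x + 7|·|2x^2 - 19x + 130|.
Assume first that |x + 7| < 1, so |x| < 8. Then |2x^2 - 19x + 130| ≤ 2·8^2 + 19·8 + 130 = 410.
Hence |(2x^3 - 5x^2 - 3x - 8) + 918| ≤ 410|x + 7| < eps provided |x + 7| < eps/410.
Take delta = min(1, eps/410). Then 0 < |x + 7| < delta gives both |x + 7| < 1 and |x + 7| < eps/410, so |(2x^3 - 5x^2 - 3x - 8) + 918| < eps.

delta = min(1, eps/410)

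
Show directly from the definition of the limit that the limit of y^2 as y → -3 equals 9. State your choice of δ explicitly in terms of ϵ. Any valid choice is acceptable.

Fix ϵ > 0. We seek δ > 0 with 0 < |y + 3| < δ ⇒ |y^2 − 9| < ϵ.
Factor: y^2 − 9 = (y + 3)(y - 3), so |y^2 − 9| = |y + 3|·|y - 3|.
Impose δ ≤ 1 so that |y| < 4; then |y - 3| ≤ 7.
Hence |y^2 − 9| ≤ 7|y + 3|, which is < ϵ once |y + 3| < ϵ/7.
Take δ = min(1, ϵ/7). If 0 < |y + 3| < δ then both bounds hold and |y^2 − 9| ≤ 7|y + 3| < 7·(ϵ/7) = ϵ.

δ = min(1, ϵ/7)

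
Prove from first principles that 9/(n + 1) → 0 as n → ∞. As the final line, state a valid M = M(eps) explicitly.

Let eps > 0. For n ≥ 1, |9/(n + 1) − 0| = 9/(n + 1) ≤ 9/n.
We need 9/n < eps, i.e. n > 9/eps.
Take M = 9/eps. If n > M then |9/(n + 1)| ≤ 9/n < eps.

M = 9/eps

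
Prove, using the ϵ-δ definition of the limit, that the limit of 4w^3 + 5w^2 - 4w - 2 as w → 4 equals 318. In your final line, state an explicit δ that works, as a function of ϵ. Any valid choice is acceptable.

δ = min(2, ϵ/350)

Suppose ϵ > 0. We want δ > 0 such that 0 < |w − 4| < δ implies |(4w^3 + 5w^2 - 4w - 2) − 318| < ϵ.
(4w^3 + 5w^2 - 4w - 2) − 318 = 4w^3 + 5w^2 - 4w - 320 = (w − 4)(4w^2 + 21w + 80).
So |(4w^3 + 5w^2 - 4w - 2) − 318| = |w − 4|·|4w^2 + 21w + 80|.
Assume first that |w − 4| < 2, so |w| < 6. Then |4w^2 + 21w + 80| ≤ 4·6^2 + 21·6 + 80 = 350.
Hence |(4w^3 + 5w^2 - 4w - 2) − 318| ≤ 350|w − 4| < ϵ provided |w − 4| < ϵ/350.
Choosing δ = min(2, ϵ/350) ensures both conditions, hence |(4w^3 + 5w^2 - 4w - 2) − 318| < ϵ.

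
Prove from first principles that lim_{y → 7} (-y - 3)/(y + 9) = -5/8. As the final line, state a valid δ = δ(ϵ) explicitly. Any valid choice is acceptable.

δ = min(8, (64/3)ϵ)

Let ϵ > 0 be given. We want δ > 0 with 0 < |y − 7| < δ ⇒ |(-y - 3)/(y + 9) + 5/8| < ϵ.
Combining over a common denominator, (-y - 3)/(y + 9) + 5/8 = [(-y - 3)·16 − (-10)·(y + 9)] / [16·(y + 9)] = -6(y − 7) / (16(y + 9)).
So |(-y - 3)/(y + 9) + 5/8| = 6|y − 7| / (16·|y + 9|).
Restrict δ ≤ 8. Then |y − 7| < 8 gives |y + 9| = |(y − 7) + 16| ≥ 16 − 8 = 8.
Hence |(-y - 3)/(y + 9) + 5/8| < 6|y − 7|/(16·8) = (3/64)|y − 7|, which is < ϵ once |y − 7| < (64/3)ϵ.
Take δ = min(8, (64/3)ϵ). Then 0 < |y − 7| < δ forces both bounds, so |(-y - 3)/(y + 9) + 5/8| < ϵ.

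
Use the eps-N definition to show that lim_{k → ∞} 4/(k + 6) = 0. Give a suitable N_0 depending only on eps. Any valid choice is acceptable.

N_0 = 4/eps

Let eps > 0 be given. For k ≥ 1, |4/(k + 6) − 0| = 4/(k + 6) ≤ 4/k.
We need 4/k < eps, i.e. k > 4/eps.
Take N_0 = 4/eps. If k > N_0 then |4/(k + 6)| ≤ 4/k < eps.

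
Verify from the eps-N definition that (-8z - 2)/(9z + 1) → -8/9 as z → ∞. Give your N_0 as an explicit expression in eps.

Let eps > 0 be given. We seek N_0 > 0 such that z > N_0 implies |(-8z - 2)/(9z + 1) + 8/9| < eps.
(-8z - 2)/(9z + 1) + 8/9 = (9(-8z - 2) − (-8)(9z + 1)) / (9(9z + 1)) = -10/(9(9z + 1)).
For z > 0 we have 9z + 1 > 9z, so |(-8z - 2)/(9z + 1) + 8/9| = 10/(9(9z + 1)) < 10/(9·9z) = (10/81)/z.
Thus |(-8z - 2)/(9z + 1) + 8/9| < eps whenever z > (10/81)/eps.
Take N_0 = (10/81)/eps. If z > N_0 then |(-8z - 2)/(9z + 1) + 8/9| < (10/81)/z < eps.

N_0 = (10/81)/eps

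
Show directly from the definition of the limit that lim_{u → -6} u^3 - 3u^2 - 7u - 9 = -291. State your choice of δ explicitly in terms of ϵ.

δ = min(1, ϵ/159)

Let ϵ > 0. We want δ > 0 such that 0 < |u + 6| < δ implies |(u^3 - 3u^2 - 7u - 9) + 291| < ϵ.
(u^3 - 3u^2 - 7u - 9) + 291 = u^3 - 3u^2 - 7u + 282 = (u + 6)(u^2 - 9u + 47).
So |(u^3 - 3u^2 - 7u - 9) + 291| = |u + 6|·|u^2 - 9u + 47|.
Assume first that |u + 6| < 1, so |u| < 7. Then |u^2 - 9u + 47| ≤ 7^2 + 9·7 + 47 = 159.
Hence |(u^3 - 3u^2 - 7u - 9) + 291| ≤ 159|u + 6| < ϵ provided |u + 6| < ϵ/159.
Choosing δ = min(1, ϵ/159) ensures both conditions, hence |(u^3 - 3u^2 - 7u - 9) + 291| < ϵ.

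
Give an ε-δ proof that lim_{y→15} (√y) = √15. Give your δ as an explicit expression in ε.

δ = min(15, √15·ε)

Let ε > 0 be given. We want δ > 0 such that 0 < |y − 15| < δ implies |√y − √15| < ε.
Multiplying by the conjugate, |√y − √15| = |y − 15|/(√y + √15).
Restrict δ ≤ 15 so that |y − 15| < 15 forces y > 0, and then √y + √15 > √15.
Hence |√y − √15| < |y − 15|/√15, which is < ε once |y − 15| < √15·ε.
Take δ = min(15, √15·ε). If 0 < |y − 15| < δ then y > 0 and |√y − √15| < |y − 15|/√15 < ε.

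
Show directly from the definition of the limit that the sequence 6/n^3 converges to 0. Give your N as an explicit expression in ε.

N = (6/ε)^{1/3}

Let ε > 0 be given. For n ≥ 1, |6/n^3 − 0| = 6/n^3.
6/n^3 < ε ⇔ n^3 > 6/ε ⇔ n > (6/ε)^{1/3}.
Take N = (6/ε)^{1/3}. Then n > N implies 6/n^3 < ε.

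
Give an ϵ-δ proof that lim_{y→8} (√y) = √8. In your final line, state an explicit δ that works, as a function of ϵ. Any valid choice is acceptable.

δ = min(8, √8·ϵ)

Let ϵ > 0 be given. We want δ > 0 such that 0 < |y − 8| < δ implies |√y − √8| < ϵ.
Rationalise: √y − √8 = (y − 8)/(√y + √8), so |√y − √8| = |y − 8|/(√y + √8).
Restrict δ ≤ 8 so that |y − 8| < 8 forces y > 0, and then √y + √8 > √8.
Hence |√y − √8| < |y − 8|/√8, which is < ϵ once |y − 8| < √8·ϵ.
Take δ = min(8, √8·ϵ). If 0 < |y − 8| < δ then y > 0 and |√y − √8| < |y − 8|/√8 < ϵ.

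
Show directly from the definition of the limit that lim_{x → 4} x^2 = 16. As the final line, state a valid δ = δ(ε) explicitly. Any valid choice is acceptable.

δ = min(1, ε/9)

Let ε > 0. We seek δ > 0 with 0 < |x − 4| < δ ⇒ |x^2 − 16| < ε.
Factor: x^2 − 16 = (x − 4)(x + 4), so |x^2 − 16| = |x − 4|·|x + 4|.
Restrict δ ≤ 1. Then |x − 4| < 1 gives |x| < 5, so by the triangle inequality |x + 4| ≤ 5 + 4 = 9.
Hence |x^2 − 16| ≤ 9|x − 4|, which is < ε once |x − 4| < ε/9.
Take δ = min(1, ε/9). If 0 < |x − 4| < δ then both bounds hold and |x^2 − 16| ≤ 9|x − 4| < 9·(ε/9) = ε.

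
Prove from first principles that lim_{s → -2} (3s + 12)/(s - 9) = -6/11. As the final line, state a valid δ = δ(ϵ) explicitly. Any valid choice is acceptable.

Let ϵ > 0. We want δ > 0 with 0 < |s + 2| < δ ⇒ |(3s + 12)/(s - 9) + 6/11| < ϵ.
Combining over a common denominator, (3s + 12)/(s - 9) + 6/11 = [(3s + 12)·(-11) − 6·(s - 9)] / [(-11)·(s - 9)] = -39(s + 2) / ((-11)(s - 9)).
So |(3s + 12)/(s - 9) + 6/11| = 39|s + 2| / (11·|s − 9|).
Restrict δ ≤ 11/2. Then |s + 2| < 11/2 gives |s − 9| = |(s + 2) + (-11)| ≥ 11 − 11/2 = 11/2.
Hence |(3s + 12)/(s - 9) + 6/11| < 39|s + 2|/(11·(11/2)) = (78/121)|s + 2|, which is < ϵ once |s + 2| < (121/78)ϵ.
Take δ = min(11/2, (121/78)ϵ). Then 0 < |s + 2| < δ forces both bounds, so |(3s + 12)/(s - 9) + 6/11| < ϵ.

δ = min(11/2, (121/78)ϵ)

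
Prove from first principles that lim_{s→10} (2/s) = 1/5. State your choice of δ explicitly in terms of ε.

δ = min(5, 25ε)

Let ε > 0. We seek δ > 0 such that 0 < |s − 10| < δ implies |2/s − (1/5)| < ε.
|2/s − (1/5)| = 2·|10 − s|/(10·|s|) = 2|s − 10|/(10|s|).
Restrict δ ≤ 5. Then |s − 10| < 5 gives |s| > 5, so 10|s| > 50.
Then |2/s − (1/5)| < 2|s − 10|/50, which is < ε when |s − 10| < 25ε.
Take δ = min(5, 25ε). Then 0 < |s − 10| < δ gives both |s − 10| < 5 and |s − 10| < 25ε, so |2/s − (1/5)| < ε.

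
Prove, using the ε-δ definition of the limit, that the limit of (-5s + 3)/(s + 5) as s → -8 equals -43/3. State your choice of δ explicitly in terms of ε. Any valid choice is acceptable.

Fix ε > 0. We want δ > 0 with 0 < |s + 8| < δ ⇒ |(-5s + 3)/(s + 5) + 43/3| < ε.
Combining over a common denominator, (-5s + 3)/(s + 5) + 43/3 = [(-5s + 3)·(-3) − 43·(s + 5)] / [(-3)·(s + 5)] = -28(s + 8) / ((-3)(s + 5)).
So |(-5s + 3)/(s + 5) + 43/3| = 28|s + 8| / (3·|s + 5|).
Require δ ≤ 3/2, so |s + 5| ≥ |-3| − |s + 8| > 3 − 3/2 = 3/2.
Hence |(-5s + 3)/(s + 5) + 43/3| < 28|s + 8|/(3·(3/2)) = (56/9)|s + 8|, which is < ε once |s + 8| < (9/56)ε.
Take δ = min(3/2, (9/56)ε). Then 0 < |s + 8| < δ forces both bounds, so |(-5s + 3)/(s + 5) + 43/3| < ε.

δ = min(3/2, (9/56)ε)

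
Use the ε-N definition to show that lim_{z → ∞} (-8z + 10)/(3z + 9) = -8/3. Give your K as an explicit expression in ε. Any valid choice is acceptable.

K = (34/3)/ε

Fix ε > 0. We seek K > 0 such that z > K implies |(-8z + 10)/(3z + 9) + 8/3| < ε.
(-8z + 10)/(3z + 9) + 8/3 = (3(-8z + 10) − (-8)(3z + 9)) / (3(3z + 9)) = 102/(3(3z + 9)).
For z > 0 we have 3z + 9 > 3z, so |(-8z + 10)/(3z + 9) + 8/3| = 102/(3(3z + 9)) < 102/(3·3z) = (34/3)/z.
Thus |(-8z + 10)/(3z + 9) + 8/3| < ε whenever z > (34/3)/ε.
Take K = (34/3)/ε. If z > K then |(-8z + 10)/(3z + 9) + 8/3| < (34/3)/z < ε.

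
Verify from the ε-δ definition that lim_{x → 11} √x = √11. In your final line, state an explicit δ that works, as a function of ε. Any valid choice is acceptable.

Let ε > 0 be given. We want δ > 0 such that 0 < |x − 11| < δ implies |√x − √11| < ε.
Multiplying by the conjugate, |√x − √11| = |x − 11|/(√x + √11).
Restrict δ ≤ 11 so that |x − 11| < 11 forces x > 0, and then √x + √11 > √11.
Hence |√x − √11| < |x − 11|/√11, which is < ε once |x − 11| < √11·ε.
Take δ = min(11, √11·ε). If 0 < |x − 11| < δ then x > 0 and |√x − √11| < |x − 11|/√11 < ε.

δ = min(11, √11·ε)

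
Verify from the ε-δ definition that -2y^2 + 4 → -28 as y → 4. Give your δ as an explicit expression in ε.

δ = min(1, ε/18)

Let ε > 0. We want δ > 0 such that 0 < |y − 4| < δ implies |(-2y^2 + 4) + 28| < ε.
(-2y^2 + 4) + 28 = -2y^2 + 32 = (y − 4)(-2y - 8).
So |(-2y^2 + 4) + 28| = |y − 4|·|-2y - 8|.
Assume first that |y − 4| < 1, so |y| < 5. Then |-2y - 8| ≤ 2·5 + 8 = 18.
Hence |(-2y^2 + 4) + 28| ≤ 18|y − 4| < ε provided |y − 4| < ε/18.
Take δ = min(1, ε/18). Then 0 < |y − 4| < δ gives both |y − 4| < 1 and |y − 4| < ε/18, so |(-2y^2 + 4) + 28| < ε.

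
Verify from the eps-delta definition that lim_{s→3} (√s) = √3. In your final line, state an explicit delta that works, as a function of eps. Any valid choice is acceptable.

delta = min(3, √3·eps)

Fix eps > 0. We want delta > 0 such that 0 < |s − 3| < delta implies |√s − √3| < eps.
Multiplying by the conjugate, |√s − √3| = |s − 3|/(√s + √3).
Restrict delta ≤ 3 so that |s − 3| < 3 forces s > 0, and then √s + √3 > √3.
Hence |√s − √3| < |s − 3|/√3, which is < eps once |s − 3| < √3·eps.
Take delta = min(3, √3·eps). If 0 < |s − 3| < delta then s > 0 and |√s − √3| < |s − 3|/√3 < eps.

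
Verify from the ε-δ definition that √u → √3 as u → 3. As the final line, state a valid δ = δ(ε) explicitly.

δ = min(3, √3·ε)

Fix ε > 0. We want δ > 0 such that 0 < |u − 3| < δ implies |√u − √3| < ε.
Rationalise: √u − √3 = (u − 3)/(√u + √3), so |√u − √3| = |u − 3|/(√u + √3).
Restrict δ ≤ 3 so that |u − 3| < 3 forces u > 0, and then √u + √3 > √3.
Hence |√u − √3| < |u − 3|/√3, which is < ε once |u − 3| < √3·ε.
Take δ = min(3, √3·ε). If 0 < |u − 3| < δ then u > 0 and |√u − √3| < |u − 3|/√3 < ε.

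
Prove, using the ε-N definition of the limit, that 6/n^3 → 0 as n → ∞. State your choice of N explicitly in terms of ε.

Fix ε > 0. For n ≥ 1, |6/n^3 − 0| = 6/n^3.
6/n^3 < ε ⇔ n^3 > 6/ε ⇔ n > (6/ε)^{1/3}.
Take N = (6/ε)^{1/3}. Then n > N implies 6/n^3 < ε.

N = (6/ε)^{1/3}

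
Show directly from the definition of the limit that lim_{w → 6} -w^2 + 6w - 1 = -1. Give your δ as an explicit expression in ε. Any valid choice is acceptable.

Fix ε > 0. We want δ > 0 such that 0 < |w − 6| < δ implies |(-w^2 + 6w - 1) + 1| < ε.
(-w^2 + 6w - 1) + 1 = -w^2 + 6w = (w − 6)(-w).
So |(-w^2 + 6w - 1) + 1| = |w − 6|·|-w|.
Require δ ≤ 1. Then |w − 6| < 1 gives |w| < 7, and by the triangle inequality |-w| ≤ 7 = 7.
Hence |(-w^2 + 6w - 1) + 1| ≤ 7|w − 6| < ε provided |w − 6| < ε/7.
Choosing δ = min(1, ε/7) ensures both conditions, hence |(-w^2 + 6w - 1) + 1| < ε.

δ = min(1, ε/7)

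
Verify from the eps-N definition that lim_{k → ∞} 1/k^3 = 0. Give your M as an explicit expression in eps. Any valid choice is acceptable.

M = (1/eps)^{1/3}

Suppose eps > 0. For k ≥ 1, |1/k^3 − 0| = 1/k^3.
1/k^3 < eps ⇔ k^3 > 1/eps ⇔ k > (1/eps)^{1/3}.
Take M = (1/eps)^{1/3}. Then k > M implies 1/k^3 < eps.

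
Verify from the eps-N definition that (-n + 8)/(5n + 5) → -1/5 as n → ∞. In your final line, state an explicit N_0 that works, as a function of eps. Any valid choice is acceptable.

Let eps > 0 be given. For n ≥ 1, |(-n + 8)/(5n + 5) + 1/5| = |45|/(5(5n + 5)) = 45/(5(5n + 5)).
Since 5n + 5 ≥ 5n for n ≥ 1, this is ≤ 45/(5·5n) = (9/5)/n.
So |(-n + 8)/(5n + 5) + 1/5| < eps whenever n > (9/5)/eps.
Take N_0 = (9/5)/eps. If n > N_0 then |(-n + 8)/(5n + 5) + 1/5| ≤ (9/5)/n < eps.

N_0 = (9/5)/eps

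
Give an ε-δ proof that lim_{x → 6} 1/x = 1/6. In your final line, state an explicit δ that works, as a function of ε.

Fix ε > 0. We seek δ > 0 such that 0 < |x − 6| < δ implies |1/x − (1/6)| < ε.
|1/x − (1/6)| = |6 − x|/(6·|x|) = |x − 6|/(6|x|).
Require δ ≤ 3 so that |x| > 6 − 3 = 3, hence 6|x| > 18.
Then |1/x − (1/6)| < |x − 6|/18, which is < ε when |x − 6| < 18ε.
Take δ = min(3, 18ε). Then 0 < |x − 6| < δ gives both |x − 6| < 3 and |x − 6| < 18ε, so |1/x − (1/6)| < ε.

δ = min(3, 18ε)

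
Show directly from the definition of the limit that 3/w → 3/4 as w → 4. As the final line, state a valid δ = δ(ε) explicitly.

δ = min(2, (8/3)ε)

Let ε > 0. We seek δ > 0 such that 0 < |w − 4| < δ implies |3/w − (3/4)| < ε.
|3/w − (3/4)| = 3·|4 − w|/(4·|w|) = 3|w − 4|/(4|w|).
Restrict δ ≤ 2. Then |w − 4| < 2 gives |w| > 2, so 4|w| > 8.
Then |3/w − (3/4)| < 3|w − 4|/8, which is < ε when |w − 4| < (8/3)ε.
Take δ = min(2, (8/3)ε). Then 0 < |w − 4| < δ gives both |w − 4| < 2 and |w − 4| < (8/3)ε, so |3/w − (3/4)| < ε.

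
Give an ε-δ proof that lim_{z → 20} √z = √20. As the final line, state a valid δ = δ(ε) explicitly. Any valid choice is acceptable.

Let ε > 0. We want δ > 0 such that 0 < |z − 20| < δ implies |√z − √20| < ε.
Rationalise: √z − √20 = (z − 20)/(√z + √20), so |√z − √20| = |z − 20|/(√z + √20).
Restrict δ ≤ 20 so that |z − 20| < 20 forces z > 0, and then √z + √20 > √20.
Hence |√z − √20| < |z − 20|/√20, which is < ε once |z − 20| < √20·ε.
Take δ = min(20, √20·ε). If 0 < |z − 20| < δ then z > 0 and |√z − √20| < |z − 20|/√20 < ε.

δ = min(20, √20·ε)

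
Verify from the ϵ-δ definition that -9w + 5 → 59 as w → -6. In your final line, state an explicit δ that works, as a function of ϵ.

δ = ϵ/9

Let ϵ > 0. We need δ > 0 so that 0 < |w + 6| < δ implies |(-9w + 5) − 59| < ϵ.
|(-9w + 5) − 59| = |-9w - 54| = 9|w + 6|.
So 9|w + 6| < ϵ exactly when |w + 6| < ϵ/9.
Choosing δ = ϵ/9 gives |(-9w + 5) − 59| = 9|w + 6| < ϵ whenever |w + 6| < δ.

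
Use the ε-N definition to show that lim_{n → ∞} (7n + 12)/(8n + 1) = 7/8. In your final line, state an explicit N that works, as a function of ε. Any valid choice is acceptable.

Suppose ε > 0. For n ≥ 1, |(7n + 12)/(8n + 1) − (7/8)| = |89|/(8(8n + 1)) = 89/(8(8n + 1)).
Since 8n + 1 ≥ 8n for n ≥ 1, this is ≤ 89/(8·8n) = (89/64)/n.
So |(7n + 12)/(8n + 1) − (7/8)| < ε whenever n > (89/64)/ε.
Take N = (89/64)/ε. If n > N then |(7n + 12)/(8n + 1) − (7/8)| ≤ (89/64)/n < ε.

N = (89/64)/ε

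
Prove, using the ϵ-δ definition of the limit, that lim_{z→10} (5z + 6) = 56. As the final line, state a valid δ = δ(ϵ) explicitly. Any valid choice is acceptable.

Suppose ϵ > 0. We need δ > 0 so that 0 < |z − 10| < δ implies |(5z + 6) − 56| < ϵ.
|(5z + 6) − 56| = |5z - 50| = 5|z − 10|.
So 5|z − 10| < ϵ exactly when |z − 10| < ϵ/5.
Choosing δ = ϵ/5 gives |(5z + 6) − 56| = 5|z − 10| < ϵ whenever |z − 10| < δ.

δ = ϵ/5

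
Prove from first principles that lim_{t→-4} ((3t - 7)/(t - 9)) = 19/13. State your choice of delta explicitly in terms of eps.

delta = min(13/2, (169/40)eps)

Fix eps > 0. We want delta > 0 with 0 < |t + 4| < delta ⇒ |(3t - 7)/(t - 9) − (19/13)| < eps.
Combining over a common denominator, (3t - 7)/(t - 9) − (19/13) = [(3t - 7)·(-13) − (-19)·(t - 9)] / [(-13)·(t - 9)] = -20(t + 4) / ((-13)(t - 9)).
So |(3t - 7)/(t - 9) − (19/13)| = 20|t + 4| / (13·|t − 9|).
Restrict delta ≤ 13/2. Then |t + 4| < 13/2 gives |t − 9| = |(t + 4) + (-13)| ≥ 13 − 13/2 = 13/2.
Hence |(3t - 7)/(t - 9) − (19/13)| < 20|t + 4|/(13·(13/2)) = (40/169)|t + 4|, which is < eps once |t + 4| < (169/40)eps.
Take delta = min(13/2, (169/40)eps). Then 0 < |t + 4| < delta forces both bounds, so |(3t - 7)/(t - 9) − (19/13)| < eps.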